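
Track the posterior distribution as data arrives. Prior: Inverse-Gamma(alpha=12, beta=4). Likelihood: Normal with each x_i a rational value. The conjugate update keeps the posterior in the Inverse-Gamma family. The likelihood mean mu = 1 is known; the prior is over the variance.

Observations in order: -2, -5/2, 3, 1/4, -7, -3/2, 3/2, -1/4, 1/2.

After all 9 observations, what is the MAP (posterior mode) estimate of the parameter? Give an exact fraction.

obs 1: x=-2 → posterior Inverse-Gamma(25/2, 17/2)
obs 2: x=-5/2 → posterior Inverse-Gamma(13, 117/8)
obs 3: x=3 → posterior Inverse-Gamma(27/2, 133/8)
obs 4: x=1/4 → posterior Inverse-Gamma(14, 541/32)
obs 5: x=-7 → posterior Inverse-Gamma(29/2, 1565/32)
obs 6: x=-3/2 → posterior Inverse-Gamma(15, 1665/32)
obs 7: x=3/2 → posterior Inverse-Gamma(31/2, 1669/32)
obs 8: x=-1/4 → posterior Inverse-Gamma(16, 847/16)
obs 9: x=1/2 → posterior Inverse-Gamma(33/2, 849/16)

849/280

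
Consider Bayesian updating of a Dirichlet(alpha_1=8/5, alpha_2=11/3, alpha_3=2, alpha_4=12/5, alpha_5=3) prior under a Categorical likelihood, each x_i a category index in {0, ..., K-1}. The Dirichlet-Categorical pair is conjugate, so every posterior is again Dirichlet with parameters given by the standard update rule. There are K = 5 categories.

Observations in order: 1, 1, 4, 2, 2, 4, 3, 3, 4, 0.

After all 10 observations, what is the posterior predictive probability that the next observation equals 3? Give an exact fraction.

obs 1: x=1 → posterior Dirichlet(8/5, 14/3, 2, 12/5, 3)
obs 2: x=1 → posterior Dirichlet(8/5, 17/3, 2, 12/5, 3)
obs 3: x=4 → posterior Dirichlet(8/5, 17/3, 2, 12/5, 4)
obs 4: x=2 → posterior Dirichlet(8/5, 17/3, 3, 12/5, 4)
obs 5: x=2 → posterior Dirichlet(8/5, 17/3, 4, 12/5, 4)
obs 6: x=4 → posterior Dirichlet(8/5, 17/3, 4, 12/5, 5)
obs 7: x=3 → posterior Dirichlet(8/5, 17/3, 4, 17/5, 5)
obs 8: x=3 → posterior Dirichlet(8/5, 17/3, 4, 22/5, 5)
obs 9: x=4 → posterior Dirichlet(8/5, 17/3, 4, 22/5, 6)
obs 10: x=0 → posterior Dirichlet(13/5, 17/3, 4, 22/5, 6)

33/170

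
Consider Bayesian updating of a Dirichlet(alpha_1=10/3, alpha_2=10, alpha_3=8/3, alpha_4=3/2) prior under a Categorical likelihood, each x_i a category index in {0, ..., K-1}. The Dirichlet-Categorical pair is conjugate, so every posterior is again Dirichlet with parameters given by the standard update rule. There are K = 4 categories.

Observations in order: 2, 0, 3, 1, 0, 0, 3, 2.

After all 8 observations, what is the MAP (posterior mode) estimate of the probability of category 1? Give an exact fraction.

obs 1: x=2 → posterior Dirichlet(10/3, 10, 11/3, 3/2)
obs 2: x=0 → posterior Dirichlet(13/3, 10, 11/3, 3/2)
obs 3: x=3 → posterior Dirichlet(13/3, 10, 11/3, 5/2)
obs 4: x=1 → posterior Dirichlet(13/3, 11, 11/3, 5/2)
obs 5: x=0 → posterior Dirichlet(16/3, 11, 11/3, 5/2)
obs 6: x=0 → posterior Dirichlet(19/3, 11, 11/3, 5/2)
obs 7: x=3 → posterior Dirichlet(19/3, 11, 11/3, 7/2)
obs 8: x=2 → posterior Dirichlet(19/3, 11, 14/3, 7/2)

20/43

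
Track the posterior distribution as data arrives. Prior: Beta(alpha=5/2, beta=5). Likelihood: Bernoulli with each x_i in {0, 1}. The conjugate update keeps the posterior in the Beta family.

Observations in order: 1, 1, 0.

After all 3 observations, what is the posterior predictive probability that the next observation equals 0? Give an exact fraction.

obs 1: x=1 → posterior Beta(7/2, 5)
obs 2: x=1 → posterior Beta(9/2, 5)
obs 3: x=0 → posterior Beta(9/2, 6)

4/7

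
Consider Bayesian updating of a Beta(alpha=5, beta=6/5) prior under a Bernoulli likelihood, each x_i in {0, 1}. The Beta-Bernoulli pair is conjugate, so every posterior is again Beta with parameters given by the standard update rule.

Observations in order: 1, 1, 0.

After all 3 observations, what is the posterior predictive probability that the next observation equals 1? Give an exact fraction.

obs 1: x=1 → posterior Beta(6, 6/5)
obs 2: x=1 → posterior Beta(7, 6/5)
obs 3: x=0 → posterior Beta(7, 11/5)

35/46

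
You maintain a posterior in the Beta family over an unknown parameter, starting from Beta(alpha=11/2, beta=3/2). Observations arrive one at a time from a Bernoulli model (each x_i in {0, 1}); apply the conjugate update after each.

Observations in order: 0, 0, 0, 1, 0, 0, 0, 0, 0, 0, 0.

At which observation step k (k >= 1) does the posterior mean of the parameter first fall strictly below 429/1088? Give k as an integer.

k = 10

obs 1: x=0 → posterior Beta(11/2, 5/2)
obs 2: x=0 → posterior Beta(11/2, 7/2)
obs 3: x=0 → posterior Beta(11/2, 9/2)
obs 4: x=1 → posterior Beta(13/2, 9/2)
obs 5: x=0 → posterior Beta(13/2, 11/2)
obs 6: x=0 → posterior Beta(13/2, 13/2)
obs 7: x=0 → posterior Beta(13/2, 15/2)
obs 8: x=0 → posterior Beta(13/2, 17/2)
obs 9: x=0 → posterior Beta(13/2, 19/2)
obs 10: x=0 → posterior Beta(13/2, 21/2)
obs 11: x=0 → posterior Beta(13/2, 23/2)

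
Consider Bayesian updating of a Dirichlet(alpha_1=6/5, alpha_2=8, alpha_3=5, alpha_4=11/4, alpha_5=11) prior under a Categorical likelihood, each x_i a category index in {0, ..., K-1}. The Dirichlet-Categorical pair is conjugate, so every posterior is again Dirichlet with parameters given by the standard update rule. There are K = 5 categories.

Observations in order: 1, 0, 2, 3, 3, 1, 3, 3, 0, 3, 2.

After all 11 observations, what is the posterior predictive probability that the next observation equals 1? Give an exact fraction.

obs 1: x=1 → posterior Dirichlet(6/5, 9, 5, 11/4, 11)
obs 2: x=0 → posterior Dirichlet(11/5, 9, 5, 11/4, 11)
obs 3: x=2 → posterior Dirichlet(11/5, 9, 6, 11/4, 11)
obs 4: x=3 → posterior Dirichlet(11/5, 9, 6, 15/4, 11)
obs 5: x=3 → posterior Dirichlet(11/5, 9, 6, 19/4, 11)
obs 6: x=1 → posterior Dirichlet(11/5, 10, 6, 19/4, 11)
obs 7: x=3 → posterior Dirichlet(11/5, 10, 6, 23/4, 11)
obs 8: x=3 → posterior Dirichlet(11/5, 10, 6, 27/4, 11)
obs 9: x=0 → posterior Dirichlet(16/5, 10, 6, 27/4, 11)
obs 10: x=3 → posterior Dirichlet(16/5, 10, 6, 31/4, 11)
obs 11: x=2 → posterior Dirichlet(16/5, 10, 7, 31/4, 11)

200/779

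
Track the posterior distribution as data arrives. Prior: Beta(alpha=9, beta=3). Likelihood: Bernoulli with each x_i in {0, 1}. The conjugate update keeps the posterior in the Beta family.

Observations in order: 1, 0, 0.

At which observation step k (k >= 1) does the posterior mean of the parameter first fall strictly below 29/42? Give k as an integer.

obs 1: x=1 → posterior Beta(10, 3)
obs 2: x=0 → posterior Beta(10, 4)
obs 3: x=0 → posterior Beta(10, 5)

k = 3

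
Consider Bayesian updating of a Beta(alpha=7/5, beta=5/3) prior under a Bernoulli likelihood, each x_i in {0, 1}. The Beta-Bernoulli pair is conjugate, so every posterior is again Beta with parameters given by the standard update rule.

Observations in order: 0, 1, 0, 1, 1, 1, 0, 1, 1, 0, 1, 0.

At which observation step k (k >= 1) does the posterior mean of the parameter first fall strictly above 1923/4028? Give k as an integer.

k = 4

obs 1: x=0 → posterior Beta(7/5, 8/3)
obs 2: x=1 → posterior Beta(12/5, 8/3)
obs 3: x=0 → posterior Beta(12/5, 11/3)
obs 4: x=1 → posterior Beta(17/5, 11/3)
obs 5: x=1 → posterior Beta(22/5, 11/3)
obs 6: x=1 → posterior Beta(27/5, 11/3)
obs 7: x=0 → posterior Beta(27/5, 14/3)
obs 8: x=1 → posterior Beta(32/5, 14/3)
obs 9: x=1 → posterior Beta(37/5, 14/3)
obs 10: x=0 → posterior Beta(37/5, 17/3)
obs 11: x=1 → posterior Beta(42/5, 17/3)
obs 12: x=0 → posterior Beta(42/5, 20/3)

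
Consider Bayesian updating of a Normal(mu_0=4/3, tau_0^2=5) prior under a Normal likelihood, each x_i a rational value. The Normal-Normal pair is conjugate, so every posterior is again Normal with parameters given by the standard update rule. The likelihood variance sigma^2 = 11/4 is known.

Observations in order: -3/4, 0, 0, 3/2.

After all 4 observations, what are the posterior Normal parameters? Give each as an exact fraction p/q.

mu_0=89/273, tau_0^2=55/91

obs 1: x=-3/4 → posterior Normal(-1/93, 55/31)
obs 2: x=0 → posterior Normal(-1/153, 55/51)
obs 3: x=0 → posterior Normal(-1/213, 55/71)
obs 4: x=3/2 → posterior Normal(89/273, 55/91)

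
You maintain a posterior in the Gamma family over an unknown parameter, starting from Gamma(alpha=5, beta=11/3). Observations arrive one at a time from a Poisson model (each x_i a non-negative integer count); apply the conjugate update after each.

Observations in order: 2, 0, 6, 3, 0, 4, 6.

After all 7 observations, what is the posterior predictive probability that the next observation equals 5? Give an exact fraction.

6733499309854724212490133610869251005854253056/104956982148309508747715731151401996612548828125

obs 1: x=2 → posterior Gamma(7, 14/3)
obs 2: x=0 → posterior Gamma(7, 17/3)
obs 3: x=6 → posterior Gamma(13, 20/3)
obs 4: x=3 → posterior Gamma(16, 23/3)
obs 5: x=0 → posterior Gamma(16, 26/3)
obs 6: x=4 → posterior Gamma(20, 29/3)
obs 7: x=6 → posterior Gamma(26, 32/3)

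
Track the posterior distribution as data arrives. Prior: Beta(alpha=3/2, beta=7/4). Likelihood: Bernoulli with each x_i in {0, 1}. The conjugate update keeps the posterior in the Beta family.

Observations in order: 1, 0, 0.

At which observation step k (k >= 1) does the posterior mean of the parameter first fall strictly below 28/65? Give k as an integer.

k = 3

obs 1: x=1 → posterior Beta(5/2, 7/4)
obs 2: x=0 → posterior Beta(5/2, 11/4)
obs 3: x=0 → posterior Beta(5/2, 15/4)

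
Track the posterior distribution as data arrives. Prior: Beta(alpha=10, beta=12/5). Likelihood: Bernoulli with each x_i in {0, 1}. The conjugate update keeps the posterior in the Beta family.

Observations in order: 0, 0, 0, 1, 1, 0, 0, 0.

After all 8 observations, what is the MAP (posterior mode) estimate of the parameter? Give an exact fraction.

obs 1: x=0 → posterior Beta(10, 17/5)
obs 2: x=0 → posterior Beta(10, 22/5)
obs 3: x=0 → posterior Beta(10, 27/5)
obs 4: x=1 → posterior Beta(11, 27/5)
obs 5: x=1 → posterior Beta(12, 27/5)
obs 6: x=0 → posterior Beta(12, 32/5)
obs 7: x=0 → posterior Beta(12, 37/5)
obs 8: x=0 → posterior Beta(12, 42/5)

55/92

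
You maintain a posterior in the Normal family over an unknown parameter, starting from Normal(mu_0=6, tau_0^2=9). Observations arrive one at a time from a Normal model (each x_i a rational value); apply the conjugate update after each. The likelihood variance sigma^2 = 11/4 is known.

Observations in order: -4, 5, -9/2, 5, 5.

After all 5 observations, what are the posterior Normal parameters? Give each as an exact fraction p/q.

mu_0=300/191, tau_0^2=99/191

obs 1: x=-4 → posterior Normal(-78/47, 99/47)
obs 2: x=5 → posterior Normal(102/83, 99/83)
obs 3: x=-9/2 → posterior Normal(-60/119, 99/119)
obs 4: x=5 → posterior Normal(24/31, 99/155)
obs 5: x=5 → posterior Normal(300/191, 99/191)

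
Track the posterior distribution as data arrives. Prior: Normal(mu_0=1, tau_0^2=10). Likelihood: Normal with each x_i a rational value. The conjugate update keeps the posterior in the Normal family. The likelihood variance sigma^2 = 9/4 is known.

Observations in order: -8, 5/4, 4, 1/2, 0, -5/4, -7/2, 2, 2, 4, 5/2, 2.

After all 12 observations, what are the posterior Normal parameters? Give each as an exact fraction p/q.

obs 1: x=-8 → posterior Normal(-311/49, 90/49)
obs 2: x=5/4 → posterior Normal(-261/89, 90/89)
obs 3: x=4 → posterior Normal(-101/129, 30/43)
obs 4: x=1/2 → posterior Normal(-81/169, 90/169)
obs 5: x=0 → posterior Normal(-81/209, 90/209)
obs 6: x=-5/4 → posterior Normal(-131/249, 30/83)
obs 7: x=-7/2 → posterior Normal(-271/289, 90/289)
obs 8: x=2 → posterior Normal(-191/329, 90/329)
obs 9: x=2 → posterior Normal(-37/123, 10/41)
obs 10: x=4 → posterior Normal(49/409, 90/409)
obs 11: x=5/2 → posterior Normal(149/449, 90/449)
obs 12: x=2 → posterior Normal(229/489, 30/163)

mu_0=229/489, tau_0^2=30/163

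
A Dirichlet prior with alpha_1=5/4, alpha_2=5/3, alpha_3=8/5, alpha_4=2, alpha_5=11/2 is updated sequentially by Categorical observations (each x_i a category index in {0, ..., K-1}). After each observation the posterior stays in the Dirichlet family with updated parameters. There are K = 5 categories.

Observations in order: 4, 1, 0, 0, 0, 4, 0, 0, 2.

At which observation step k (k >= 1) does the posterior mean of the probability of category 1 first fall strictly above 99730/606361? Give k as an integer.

obs 1: x=4 → posterior Dirichlet(5/4, 5/3, 8/5, 2, 13/2)
obs 2: x=1 → posterior Dirichlet(5/4, 8/3, 8/5, 2, 13/2)
obs 3: x=0 → posterior Dirichlet(9/4, 8/3, 8/5, 2, 13/2)
obs 4: x=0 → posterior Dirichlet(13/4, 8/3, 8/5, 2, 13/2)
obs 5: x=0 → posterior Dirichlet(17/4, 8/3, 8/5, 2, 13/2)
obs 6: x=4 → posterior Dirichlet(17/4, 8/3, 8/5, 2, 15/2)
obs 7: x=0 → posterior Dirichlet(21/4, 8/3, 8/5, 2, 15/2)
obs 8: x=0 → posterior Dirichlet(25/4, 8/3, 8/5, 2, 15/2)
obs 9: x=2 → posterior Dirichlet(25/4, 8/3, 13/5, 2, 15/2)

k = 2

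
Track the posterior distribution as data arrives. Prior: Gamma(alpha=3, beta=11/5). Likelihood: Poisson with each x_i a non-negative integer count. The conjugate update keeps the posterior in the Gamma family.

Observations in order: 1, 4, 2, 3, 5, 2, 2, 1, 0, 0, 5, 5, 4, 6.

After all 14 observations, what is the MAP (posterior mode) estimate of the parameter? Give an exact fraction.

70/27

obs 1: x=1 → posterior Gamma(4, 16/5)
obs 2: x=4 → posterior Gamma(8, 21/5)
obs 3: x=2 → posterior Gamma(10, 26/5)
obs 4: x=3 → posterior Gamma(13, 31/5)
obs 5: x=5 → posterior Gamma(18, 36/5)
obs 6: x=2 → posterior Gamma(20, 41/5)
obs 7: x=2 → posterior Gamma(22, 46/5)
obs 8: x=1 → posterior Gamma(23, 51/5)
obs 9: x=0 → posterior Gamma(23, 56/5)
obs 10: x=0 → posterior Gamma(23, 61/5)
obs 11: x=5 → posterior Gamma(28, 66/5)
obs 12: x=5 → posterior Gamma(33, 71/5)
obs 13: x=4 → posterior Gamma(37, 76/5)
obs 14: x=6 → posterior Gamma(43, 81/5)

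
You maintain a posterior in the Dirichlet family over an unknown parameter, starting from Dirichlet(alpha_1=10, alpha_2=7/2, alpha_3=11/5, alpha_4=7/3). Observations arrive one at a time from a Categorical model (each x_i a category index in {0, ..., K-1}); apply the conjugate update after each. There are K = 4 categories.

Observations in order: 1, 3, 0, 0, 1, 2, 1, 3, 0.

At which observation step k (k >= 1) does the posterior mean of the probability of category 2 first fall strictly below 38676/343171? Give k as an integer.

k = 2

obs 1: x=1 → posterior Dirichlet(10, 9/2, 11/5, 7/3)
obs 2: x=3 → posterior Dirichlet(10, 9/2, 11/5, 10/3)
obs 3: x=0 → posterior Dirichlet(11, 9/2, 11/5, 10/3)
obs 4: x=0 → posterior Dirichlet(12, 9/2, 11/5, 10/3)
obs 5: x=1 → posterior Dirichlet(12, 11/2, 11/5, 10/3)
obs 6: x=2 → posterior Dirichlet(12, 11/2, 16/5, 10/3)
obs 7: x=1 → posterior Dirichlet(12, 13/2, 16/5, 10/3)
obs 8: x=3 → posterior Dirichlet(12, 13/2, 16/5, 13/3)
obs 9: x=0 → posterior Dirichlet(13, 13/2, 16/5, 13/3)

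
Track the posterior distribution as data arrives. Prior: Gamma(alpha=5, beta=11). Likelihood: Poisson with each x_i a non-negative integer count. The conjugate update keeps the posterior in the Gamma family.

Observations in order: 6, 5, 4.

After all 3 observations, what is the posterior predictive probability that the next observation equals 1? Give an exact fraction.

obs 1: x=6 → posterior Gamma(11, 12)
obs 2: x=5 → posterior Gamma(16, 13)
obs 3: x=4 → posterior Gamma(20, 14)

334673021701139206242304/997577019023895263671875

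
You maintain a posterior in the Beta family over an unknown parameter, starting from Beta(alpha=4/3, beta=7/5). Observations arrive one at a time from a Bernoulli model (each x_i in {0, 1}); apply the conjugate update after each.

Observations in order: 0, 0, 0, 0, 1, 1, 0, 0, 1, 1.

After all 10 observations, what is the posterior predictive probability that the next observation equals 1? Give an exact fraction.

obs 1: x=0 → posterior Beta(4/3, 12/5)
obs 2: x=0 → posterior Beta(4/3, 17/5)
obs 3: x=0 → posterior Beta(4/3, 22/5)
obs 4: x=0 → posterior Beta(4/3, 27/5)
obs 5: x=1 → posterior Beta(7/3, 27/5)
obs 6: x=1 → posterior Beta(10/3, 27/5)
obs 7: x=0 → posterior Beta(10/3, 32/5)
obs 8: x=0 → posterior Beta(10/3, 37/5)
obs 9: x=1 → posterior Beta(13/3, 37/5)
obs 10: x=1 → posterior Beta(16/3, 37/5)

80/191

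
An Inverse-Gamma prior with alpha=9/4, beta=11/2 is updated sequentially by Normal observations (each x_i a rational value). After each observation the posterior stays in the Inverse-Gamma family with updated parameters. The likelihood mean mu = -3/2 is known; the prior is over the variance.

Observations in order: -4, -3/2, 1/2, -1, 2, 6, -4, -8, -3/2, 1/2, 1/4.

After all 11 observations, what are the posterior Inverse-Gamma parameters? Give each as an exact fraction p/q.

obs 1: x=-4 → posterior Inverse-Gamma(11/4, 69/8)
obs 2: x=-3/2 → posterior Inverse-Gamma(13/4, 69/8)
obs 3: x=1/2 → posterior Inverse-Gamma(15/4, 85/8)
obs 4: x=-1 → posterior Inverse-Gamma(17/4, 43/4)
obs 5: x=2 → posterior Inverse-Gamma(19/4, 135/8)
obs 6: x=6 → posterior Inverse-Gamma(21/4, 45)
obs 7: x=-4 → posterior Inverse-Gamma(23/4, 385/8)
obs 8: x=-8 → posterior Inverse-Gamma(25/4, 277/4)
obs 9: x=-3/2 → posterior Inverse-Gamma(27/4, 277/4)
obs 10: x=1/2 → posterior Inverse-Gamma(29/4, 285/4)
obs 11: x=1/4 → posterior Inverse-Gamma(31/4, 2329/32)

alpha=31/4, beta=2329/32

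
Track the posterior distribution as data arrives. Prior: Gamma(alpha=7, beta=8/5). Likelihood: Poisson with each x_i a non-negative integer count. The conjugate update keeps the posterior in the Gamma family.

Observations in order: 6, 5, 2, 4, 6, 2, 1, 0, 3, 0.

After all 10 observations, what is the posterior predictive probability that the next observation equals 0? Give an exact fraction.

3043741517681573408154032751732621616256793128331902261559033856/59739251981165789319143185091465521335682061421948187270857578241

obs 1: x=6 → posterior Gamma(13, 13/5)
obs 2: x=5 → posterior Gamma(18, 18/5)
obs 3: x=2 → posterior Gamma(20, 23/5)
obs 4: x=4 → posterior Gamma(24, 28/5)
obs 5: x=6 → posterior Gamma(30, 33/5)
obs 6: x=2 → posterior Gamma(32, 38/5)
obs 7: x=1 → posterior Gamma(33, 43/5)
obs 8: x=0 → posterior Gamma(33, 48/5)
obs 9: x=3 → posterior Gamma(36, 53/5)
obs 10: x=0 → posterior Gamma(36, 58/5)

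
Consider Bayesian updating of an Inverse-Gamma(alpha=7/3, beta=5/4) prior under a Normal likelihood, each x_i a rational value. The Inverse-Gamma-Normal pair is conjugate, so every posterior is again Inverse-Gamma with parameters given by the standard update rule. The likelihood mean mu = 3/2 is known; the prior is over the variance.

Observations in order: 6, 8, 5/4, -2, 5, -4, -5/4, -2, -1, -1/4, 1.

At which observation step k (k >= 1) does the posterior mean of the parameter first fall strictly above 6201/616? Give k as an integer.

k = 2

obs 1: x=6 → posterior Inverse-Gamma(17/6, 91/8)
obs 2: x=8 → posterior Inverse-Gamma(10/3, 65/2)
obs 3: x=5/4 → posterior Inverse-Gamma(23/6, 1041/32)
obs 4: x=-2 → posterior Inverse-Gamma(13/3, 1237/32)
obs 5: x=5 → posterior Inverse-Gamma(29/6, 1433/32)
obs 6: x=-4 → posterior Inverse-Gamma(16/3, 1917/32)
obs 7: x=-5/4 → posterior Inverse-Gamma(35/6, 1019/16)
obs 8: x=-2 → posterior Inverse-Gamma(19/3, 1117/16)
obs 9: x=-1 → posterior Inverse-Gamma(41/6, 1167/16)
obs 10: x=-1/4 → posterior Inverse-Gamma(22/3, 2383/32)
obs 11: x=1 → posterior Inverse-Gamma(47/6, 2387/32)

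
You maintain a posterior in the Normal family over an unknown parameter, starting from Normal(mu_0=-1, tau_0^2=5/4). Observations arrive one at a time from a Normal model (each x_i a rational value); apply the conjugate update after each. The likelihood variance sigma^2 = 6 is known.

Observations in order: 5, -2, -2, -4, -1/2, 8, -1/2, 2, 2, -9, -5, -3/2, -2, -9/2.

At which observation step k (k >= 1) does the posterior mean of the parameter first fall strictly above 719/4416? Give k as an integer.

obs 1: x=5 → posterior Normal(1/29, 30/29)
obs 2: x=-2 → posterior Normal(-9/34, 15/17)
obs 3: x=-2 → posterior Normal(-19/39, 10/13)
obs 4: x=-4 → posterior Normal(-39/44, 15/22)
obs 5: x=-1/2 → posterior Normal(-83/98, 30/49)
obs 6: x=8 → posterior Normal(-1/36, 5/9)
obs 7: x=-1/2 → posterior Normal(-4/59, 30/59)
obs 8: x=2 → posterior Normal(3/32, 15/32)
obs 9: x=2 → posterior Normal(16/69, 10/23)
obs 10: x=-9 → posterior Normal(-29/74, 15/37)
obs 11: x=-5 → posterior Normal(-54/79, 30/79)
obs 12: x=-3/2 → posterior Normal(-41/56, 5/14)
obs 13: x=-2 → posterior Normal(-143/178, 30/89)
obs 14: x=-9/2 → posterior Normal(-1, 15/47)

k = 9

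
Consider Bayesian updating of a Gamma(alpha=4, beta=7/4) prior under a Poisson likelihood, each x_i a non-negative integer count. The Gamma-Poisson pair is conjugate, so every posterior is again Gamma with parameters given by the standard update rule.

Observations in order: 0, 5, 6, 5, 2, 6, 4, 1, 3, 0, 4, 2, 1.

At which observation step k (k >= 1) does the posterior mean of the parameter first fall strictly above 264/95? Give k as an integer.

k = 3

obs 1: x=0 → posterior Gamma(4, 11/4)
obs 2: x=5 → posterior Gamma(9, 15/4)
obs 3: x=6 → posterior Gamma(15, 19/4)
obs 4: x=5 → posterior Gamma(20, 23/4)
obs 5: x=2 → posterior Gamma(22, 27/4)
obs 6: x=6 → posterior Gamma(28, 31/4)
obs 7: x=4 → posterior Gamma(32, 35/4)
obs 8: x=1 → posterior Gamma(33, 39/4)
obs 9: x=3 → posterior Gamma(36, 43/4)
obs 10: x=0 → posterior Gamma(36, 47/4)
obs 11: x=4 → posterior Gamma(40, 51/4)
obs 12: x=2 → posterior Gamma(42, 55/4)
obs 13: x=1 → posterior Gamma(43, 59/4)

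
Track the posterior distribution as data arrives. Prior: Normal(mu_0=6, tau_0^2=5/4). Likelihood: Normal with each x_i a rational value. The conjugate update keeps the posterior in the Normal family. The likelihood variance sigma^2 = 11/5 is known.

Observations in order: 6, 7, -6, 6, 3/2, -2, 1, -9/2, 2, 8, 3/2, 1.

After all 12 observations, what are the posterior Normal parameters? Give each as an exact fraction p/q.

obs 1: x=6 → posterior Normal(6, 55/69)
obs 2: x=7 → posterior Normal(589/94, 55/94)
obs 3: x=-6 → posterior Normal(439/119, 55/119)
obs 4: x=6 → posterior Normal(589/144, 55/144)
obs 5: x=3/2 → posterior Normal(1253/338, 55/169)
obs 6: x=-2 → posterior Normal(1153/388, 55/194)
obs 7: x=1 → posterior Normal(401/146, 55/219)
obs 8: x=-9/2 → posterior Normal(489/244, 55/244)
obs 9: x=2 → posterior Normal(539/269, 55/269)
obs 10: x=8 → posterior Normal(739/294, 55/294)
obs 11: x=3/2 → posterior Normal(1553/638, 5/29)
obs 12: x=1 → posterior Normal(1603/688, 55/344)

mu_0=1603/688, tau_0^2=55/344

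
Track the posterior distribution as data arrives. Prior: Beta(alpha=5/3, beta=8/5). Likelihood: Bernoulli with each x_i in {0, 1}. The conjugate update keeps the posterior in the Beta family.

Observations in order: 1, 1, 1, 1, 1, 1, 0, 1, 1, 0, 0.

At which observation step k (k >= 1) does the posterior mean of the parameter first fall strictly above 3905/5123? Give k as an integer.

k = 4

obs 1: x=1 → posterior Beta(8/3, 8/5)
obs 2: x=1 → posterior Beta(11/3, 8/5)
obs 3: x=1 → posterior Beta(14/3, 8/5)
obs 4: x=1 → posterior Beta(17/3, 8/5)
obs 5: x=1 → posterior Beta(20/3, 8/5)
obs 6: x=1 → posterior Beta(23/3, 8/5)
obs 7: x=0 → posterior Beta(23/3, 13/5)
obs 8: x=1 → posterior Beta(26/3, 13/5)
obs 9: x=1 → posterior Beta(29/3, 13/5)
obs 10: x=0 → posterior Beta(29/3, 18/5)
obs 11: x=0 → posterior Beta(29/3, 23/5)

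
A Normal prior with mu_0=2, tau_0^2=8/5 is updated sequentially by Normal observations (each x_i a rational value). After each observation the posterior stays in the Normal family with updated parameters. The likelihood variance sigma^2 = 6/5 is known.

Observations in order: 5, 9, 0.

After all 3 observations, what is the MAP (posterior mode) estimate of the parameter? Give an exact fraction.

62/15

obs 1: x=5 → posterior Normal(26/7, 24/35)
obs 2: x=9 → posterior Normal(62/11, 24/55)
obs 3: x=0 → posterior Normal(62/15, 8/25)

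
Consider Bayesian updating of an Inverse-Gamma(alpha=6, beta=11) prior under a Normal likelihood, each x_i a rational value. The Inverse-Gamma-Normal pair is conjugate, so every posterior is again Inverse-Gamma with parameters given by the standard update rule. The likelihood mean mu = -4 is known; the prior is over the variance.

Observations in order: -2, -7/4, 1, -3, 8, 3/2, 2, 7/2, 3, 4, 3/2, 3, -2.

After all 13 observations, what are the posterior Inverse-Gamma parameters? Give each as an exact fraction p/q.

obs 1: x=-2 → posterior Inverse-Gamma(13/2, 13)
obs 2: x=-7/4 → posterior Inverse-Gamma(7, 497/32)
obs 3: x=1 → posterior Inverse-Gamma(15/2, 897/32)
obs 4: x=-3 → posterior Inverse-Gamma(8, 913/32)
obs 5: x=8 → posterior Inverse-Gamma(17/2, 3217/32)
obs 6: x=3/2 → posterior Inverse-Gamma(9, 3701/32)
obs 7: x=2 → posterior Inverse-Gamma(19/2, 4277/32)
obs 8: x=7/2 → posterior Inverse-Gamma(10, 5177/32)
obs 9: x=3 → posterior Inverse-Gamma(21/2, 5961/32)
obs 10: x=4 → posterior Inverse-Gamma(11, 6985/32)
obs 11: x=3/2 → posterior Inverse-Gamma(23/2, 7469/32)
obs 12: x=3 → posterior Inverse-Gamma(12, 8253/32)
obs 13: x=-2 → posterior Inverse-Gamma(25/2, 8317/32)

alpha=25/2, beta=8317/32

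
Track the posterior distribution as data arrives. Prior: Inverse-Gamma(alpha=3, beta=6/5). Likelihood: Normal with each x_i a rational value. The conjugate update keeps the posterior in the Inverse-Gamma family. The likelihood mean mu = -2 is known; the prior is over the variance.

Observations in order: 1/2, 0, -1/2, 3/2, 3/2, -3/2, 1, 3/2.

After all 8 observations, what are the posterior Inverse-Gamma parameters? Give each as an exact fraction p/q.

obs 1: x=1/2 → posterior Inverse-Gamma(7/2, 173/40)
obs 2: x=0 → posterior Inverse-Gamma(4, 253/40)
obs 3: x=-1/2 → posterior Inverse-Gamma(9/2, 149/20)
obs 4: x=3/2 → posterior Inverse-Gamma(5, 543/40)
obs 5: x=3/2 → posterior Inverse-Gamma(11/2, 197/10)
obs 6: x=-3/2 → posterior Inverse-Gamma(6, 793/40)
obs 7: x=1 → posterior Inverse-Gamma(13/2, 973/40)
obs 8: x=3/2 → posterior Inverse-Gamma(7, 609/20)

alpha=7, beta=609/20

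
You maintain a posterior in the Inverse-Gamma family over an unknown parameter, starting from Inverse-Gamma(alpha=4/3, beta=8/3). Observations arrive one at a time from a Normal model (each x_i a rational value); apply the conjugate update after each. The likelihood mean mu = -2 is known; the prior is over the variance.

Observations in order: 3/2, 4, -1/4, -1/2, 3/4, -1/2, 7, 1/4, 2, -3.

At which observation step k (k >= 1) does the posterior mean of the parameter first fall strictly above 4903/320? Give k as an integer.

obs 1: x=3/2 → posterior Inverse-Gamma(11/6, 211/24)
obs 2: x=4 → posterior Inverse-Gamma(7/3, 643/24)
obs 3: x=-1/4 → posterior Inverse-Gamma(17/6, 2719/96)
obs 4: x=-1/2 → posterior Inverse-Gamma(10/3, 2827/96)
obs 5: x=3/4 → posterior Inverse-Gamma(23/6, 1595/48)
obs 6: x=-1/2 → posterior Inverse-Gamma(13/3, 1649/48)
obs 7: x=7 → posterior Inverse-Gamma(29/6, 3593/48)
obs 8: x=1/4 → posterior Inverse-Gamma(16/3, 7429/96)
obs 9: x=2 → posterior Inverse-Gamma(35/6, 8197/96)
obs 10: x=-3 → posterior Inverse-Gamma(19/3, 8245/96)

k = 2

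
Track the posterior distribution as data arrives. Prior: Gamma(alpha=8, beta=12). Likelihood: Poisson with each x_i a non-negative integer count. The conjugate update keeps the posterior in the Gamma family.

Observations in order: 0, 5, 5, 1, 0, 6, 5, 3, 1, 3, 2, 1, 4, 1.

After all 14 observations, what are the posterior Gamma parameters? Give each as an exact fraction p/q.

obs 1: x=0 → posterior Gamma(8, 13)
obs 2: x=5 → posterior Gamma(13, 14)
obs 3: x=5 → posterior Gamma(18, 15)
obs 4: x=1 → posterior Gamma(19, 16)
obs 5: x=0 → posterior Gamma(19, 17)
obs 6: x=6 → posterior Gamma(25, 18)
obs 7: x=5 → posterior Gamma(30, 19)
obs 8: x=3 → posterior Gamma(33, 20)
obs 9: x=1 → posterior Gamma(34, 21)
obs 10: x=3 → posterior Gamma(37, 22)
obs 11: x=2 → posterior Gamma(39, 23)
obs 12: x=1 → posterior Gamma(40, 24)
obs 13: x=4 → posterior Gamma(44, 25)
obs 14: x=1 → posterior Gamma(45, 26)

alpha=45, beta=26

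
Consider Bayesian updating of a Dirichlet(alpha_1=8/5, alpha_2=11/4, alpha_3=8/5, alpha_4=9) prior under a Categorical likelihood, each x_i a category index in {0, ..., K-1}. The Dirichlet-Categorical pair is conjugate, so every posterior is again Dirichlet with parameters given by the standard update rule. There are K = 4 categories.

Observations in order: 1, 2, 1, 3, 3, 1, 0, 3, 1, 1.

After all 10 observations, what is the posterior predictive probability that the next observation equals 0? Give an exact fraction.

52/499

obs 1: x=1 → posterior Dirichlet(8/5, 15/4, 8/5, 9)
obs 2: x=2 → posterior Dirichlet(8/5, 15/4, 13/5, 9)
obs 3: x=1 → posterior Dirichlet(8/5, 19/4, 13/5, 9)
obs 4: x=3 → posterior Dirichlet(8/5, 19/4, 13/5, 10)
obs 5: x=3 → posterior Dirichlet(8/5, 19/4, 13/5, 11)
obs 6: x=1 → posterior Dirichlet(8/5, 23/4, 13/5, 11)
obs 7: x=0 → posterior Dirichlet(13/5, 23/4, 13/5, 11)
obs 8: x=3 → posterior Dirichlet(13/5, 23/4, 13/5, 12)
obs 9: x=1 → posterior Dirichlet(13/5, 27/4, 13/5, 12)
obs 10: x=1 → posterior Dirichlet(13/5, 31/4, 13/5, 12)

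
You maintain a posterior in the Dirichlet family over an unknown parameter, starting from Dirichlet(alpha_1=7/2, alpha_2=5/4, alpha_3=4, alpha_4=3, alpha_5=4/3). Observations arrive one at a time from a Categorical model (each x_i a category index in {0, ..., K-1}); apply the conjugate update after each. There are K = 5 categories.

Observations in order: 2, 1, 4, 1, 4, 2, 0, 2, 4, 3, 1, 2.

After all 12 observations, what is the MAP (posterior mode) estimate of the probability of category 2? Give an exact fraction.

84/241

obs 1: x=2 → posterior Dirichlet(7/2, 5/4, 5, 3, 4/3)
obs 2: x=1 → posterior Dirichlet(7/2, 9/4, 5, 3, 4/3)
obs 3: x=4 → posterior Dirichlet(7/2, 9/4, 5, 3, 7/3)
obs 4: x=1 → posterior Dirichlet(7/2, 13/4, 5, 3, 7/3)
obs 5: x=4 → posterior Dirichlet(7/2, 13/4, 5, 3, 10/3)
obs 6: x=2 → posterior Dirichlet(7/2, 13/4, 6, 3, 10/3)
obs 7: x=0 → posterior Dirichlet(9/2, 13/4, 6, 3, 10/3)
obs 8: x=2 → posterior Dirichlet(9/2, 13/4, 7, 3, 10/3)
obs 9: x=4 → posterior Dirichlet(9/2, 13/4, 7, 3, 13/3)
obs 10: x=3 → posterior Dirichlet(9/2, 13/4, 7, 4, 13/3)
obs 11: x=1 → posterior Dirichlet(9/2, 17/4, 7, 4, 13/3)
obs 12: x=2 → posterior Dirichlet(9/2, 17/4, 8, 4, 13/3)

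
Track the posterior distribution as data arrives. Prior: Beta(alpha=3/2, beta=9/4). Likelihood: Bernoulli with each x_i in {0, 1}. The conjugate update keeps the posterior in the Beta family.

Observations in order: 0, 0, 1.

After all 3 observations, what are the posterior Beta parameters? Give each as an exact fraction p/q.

obs 1: x=0 → posterior Beta(3/2, 13/4)
obs 2: x=0 → posterior Beta(3/2, 17/4)
obs 3: x=1 → posterior Beta(5/2, 17/4)

alpha=5/2, beta=17/4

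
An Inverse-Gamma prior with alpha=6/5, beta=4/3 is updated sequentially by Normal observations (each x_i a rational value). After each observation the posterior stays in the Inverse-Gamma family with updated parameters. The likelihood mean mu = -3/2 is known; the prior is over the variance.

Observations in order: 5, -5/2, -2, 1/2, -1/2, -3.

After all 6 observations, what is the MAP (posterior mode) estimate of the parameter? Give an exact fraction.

obs 1: x=5 → posterior Inverse-Gamma(17/10, 539/24)
obs 2: x=-5/2 → posterior Inverse-Gamma(11/5, 551/24)
obs 3: x=-2 → posterior Inverse-Gamma(27/10, 277/12)
obs 4: x=1/2 → posterior Inverse-Gamma(16/5, 301/12)
obs 5: x=-1/2 → posterior Inverse-Gamma(37/10, 307/12)
obs 6: x=-3 → posterior Inverse-Gamma(21/5, 641/24)

3205/624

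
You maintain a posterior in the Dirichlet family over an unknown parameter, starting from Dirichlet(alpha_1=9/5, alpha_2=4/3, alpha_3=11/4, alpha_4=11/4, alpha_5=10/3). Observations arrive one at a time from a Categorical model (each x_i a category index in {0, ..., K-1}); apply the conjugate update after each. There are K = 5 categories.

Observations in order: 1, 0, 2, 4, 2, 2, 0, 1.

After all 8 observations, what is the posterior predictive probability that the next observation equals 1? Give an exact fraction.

obs 1: x=1 → posterior Dirichlet(9/5, 7/3, 11/4, 11/4, 10/3)
obs 2: x=0 → posterior Dirichlet(14/5, 7/3, 11/4, 11/4, 10/3)
obs 3: x=2 → posterior Dirichlet(14/5, 7/3, 15/4, 11/4, 10/3)
obs 4: x=4 → posterior Dirichlet(14/5, 7/3, 15/4, 11/4, 13/3)
obs 5: x=2 → posterior Dirichlet(14/5, 7/3, 19/4, 11/4, 13/3)
obs 6: x=2 → posterior Dirichlet(14/5, 7/3, 23/4, 11/4, 13/3)
obs 7: x=0 → posterior Dirichlet(19/5, 7/3, 23/4, 11/4, 13/3)
obs 8: x=1 → posterior Dirichlet(19/5, 10/3, 23/4, 11/4, 13/3)

100/599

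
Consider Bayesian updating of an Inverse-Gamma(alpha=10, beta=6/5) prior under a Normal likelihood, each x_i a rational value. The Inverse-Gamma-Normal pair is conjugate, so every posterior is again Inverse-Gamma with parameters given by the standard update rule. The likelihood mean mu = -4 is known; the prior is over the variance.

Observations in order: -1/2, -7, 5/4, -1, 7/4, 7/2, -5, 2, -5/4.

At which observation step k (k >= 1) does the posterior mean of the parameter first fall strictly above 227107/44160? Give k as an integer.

obs 1: x=-1/2 → posterior Inverse-Gamma(21/2, 293/40)
obs 2: x=-7 → posterior Inverse-Gamma(11, 473/40)
obs 3: x=5/4 → posterior Inverse-Gamma(23/2, 4097/160)
obs 4: x=-1 → posterior Inverse-Gamma(12, 4817/160)
obs 5: x=7/4 → posterior Inverse-Gamma(25/2, 3731/80)
obs 6: x=7/2 → posterior Inverse-Gamma(13, 5981/80)
obs 7: x=-5 → posterior Inverse-Gamma(27/2, 6021/80)
obs 8: x=2 → posterior Inverse-Gamma(14, 7461/80)
obs 9: x=-5/4 → posterior Inverse-Gamma(29/2, 15527/160)

k = 6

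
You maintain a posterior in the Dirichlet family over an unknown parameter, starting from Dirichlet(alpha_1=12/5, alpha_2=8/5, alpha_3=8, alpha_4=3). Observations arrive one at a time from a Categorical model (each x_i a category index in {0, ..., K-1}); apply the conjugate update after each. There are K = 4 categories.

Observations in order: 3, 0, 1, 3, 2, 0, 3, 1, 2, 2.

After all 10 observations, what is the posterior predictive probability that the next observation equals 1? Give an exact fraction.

obs 1: x=3 → posterior Dirichlet(12/5, 8/5, 8, 4)
obs 2: x=0 → posterior Dirichlet(17/5, 8/5, 8, 4)
obs 3: x=1 → posterior Dirichlet(17/5, 13/5, 8, 4)
obs 4: x=3 → posterior Dirichlet(17/5, 13/5, 8, 5)
obs 5: x=2 → posterior Dirichlet(17/5, 13/5, 9, 5)
obs 6: x=0 → posterior Dirichlet(22/5, 13/5, 9, 5)
obs 7: x=3 → posterior Dirichlet(22/5, 13/5, 9, 6)
obs 8: x=1 → posterior Dirichlet(22/5, 18/5, 9, 6)
obs 9: x=2 → posterior Dirichlet(22/5, 18/5, 10, 6)
obs 10: x=2 → posterior Dirichlet(22/5, 18/5, 11, 6)

18/125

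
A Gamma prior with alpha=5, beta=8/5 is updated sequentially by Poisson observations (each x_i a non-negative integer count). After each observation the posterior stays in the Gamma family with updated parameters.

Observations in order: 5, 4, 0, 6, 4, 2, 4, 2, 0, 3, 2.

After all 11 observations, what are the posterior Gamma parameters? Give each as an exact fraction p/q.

alpha=37, beta=63/5

obs 1: x=5 → posterior Gamma(10, 13/5)
obs 2: x=4 → posterior Gamma(14, 18/5)
obs 3: x=0 → posterior Gamma(14, 23/5)
obs 4: x=6 → posterior Gamma(20, 28/5)
obs 5: x=4 → posterior Gamma(24, 33/5)
obs 6: x=2 → posterior Gamma(26, 38/5)
obs 7: x=4 → posterior Gamma(30, 43/5)
obs 8: x=2 → posterior Gamma(32, 48/5)
obs 9: x=0 → posterior Gamma(32, 53/5)
obs 10: x=3 → posterior Gamma(35, 58/5)
obs 11: x=2 → posterior Gamma(37, 63/5)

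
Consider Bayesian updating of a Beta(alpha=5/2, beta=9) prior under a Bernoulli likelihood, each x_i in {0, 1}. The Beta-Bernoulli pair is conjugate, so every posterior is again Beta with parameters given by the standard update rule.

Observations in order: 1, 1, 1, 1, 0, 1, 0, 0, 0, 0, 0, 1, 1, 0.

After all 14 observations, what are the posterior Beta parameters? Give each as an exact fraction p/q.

alpha=19/2, beta=16

obs 1: x=1 → posterior Beta(7/2, 9)
obs 2: x=1 → posterior Beta(9/2, 9)
obs 3: x=1 → posterior Beta(11/2, 9)
obs 4: x=1 → posterior Beta(13/2, 9)
obs 5: x=0 → posterior Beta(13/2, 10)
obs 6: x=1 → posterior Beta(15/2, 10)
obs 7: x=0 → posterior Beta(15/2, 11)
obs 8: x=0 → posterior Beta(15/2, 12)
obs 9: x=0 → posterior Beta(15/2, 13)
obs 10: x=0 → posterior Beta(15/2, 14)
obs 11: x=0 → posterior Beta(15/2, 15)
obs 12: x=1 → posterior Beta(17/2, 15)
obs 13: x=1 → posterior Beta(19/2, 15)
obs 14: x=0 → posterior Beta(19/2, 16)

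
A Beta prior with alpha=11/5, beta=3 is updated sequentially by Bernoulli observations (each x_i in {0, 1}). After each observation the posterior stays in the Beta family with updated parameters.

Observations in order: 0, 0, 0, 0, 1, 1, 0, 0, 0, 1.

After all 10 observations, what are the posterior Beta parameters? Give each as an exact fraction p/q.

obs 1: x=0 → posterior Beta(11/5, 4)
obs 2: x=0 → posterior Beta(11/5, 5)
obs 3: x=0 → posterior Beta(11/5, 6)
obs 4: x=0 → posterior Beta(11/5, 7)
obs 5: x=1 → posterior Beta(16/5, 7)
obs 6: x=1 → posterior Beta(21/5, 7)
obs 7: x=0 → posterior Beta(21/5, 8)
obs 8: x=0 → posterior Beta(21/5, 9)
obs 9: x=0 → posterior Beta(21/5, 10)
obs 10: x=1 → posterior Beta(26/5, 10)

alpha=26/5, beta=10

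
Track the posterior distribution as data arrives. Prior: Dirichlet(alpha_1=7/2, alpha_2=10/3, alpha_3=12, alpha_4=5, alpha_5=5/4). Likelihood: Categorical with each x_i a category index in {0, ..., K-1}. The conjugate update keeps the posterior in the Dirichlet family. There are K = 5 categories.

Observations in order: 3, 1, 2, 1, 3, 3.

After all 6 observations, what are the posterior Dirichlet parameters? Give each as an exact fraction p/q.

obs 1: x=3 → posterior Dirichlet(7/2, 10/3, 12, 6, 5/4)
obs 2: x=1 → posterior Dirichlet(7/2, 13/3, 12, 6, 5/4)
obs 3: x=2 → posterior Dirichlet(7/2, 13/3, 13, 6, 5/4)
obs 4: x=1 → posterior Dirichlet(7/2, 16/3, 13, 6, 5/4)
obs 5: x=3 → posterior Dirichlet(7/2, 16/3, 13, 7, 5/4)
obs 6: x=3 → posterior Dirichlet(7/2, 16/3, 13, 8, 5/4)

alpha_1=7/2, alpha_2=16/3, alpha_3=13, alpha_4=8, alpha_5=5/4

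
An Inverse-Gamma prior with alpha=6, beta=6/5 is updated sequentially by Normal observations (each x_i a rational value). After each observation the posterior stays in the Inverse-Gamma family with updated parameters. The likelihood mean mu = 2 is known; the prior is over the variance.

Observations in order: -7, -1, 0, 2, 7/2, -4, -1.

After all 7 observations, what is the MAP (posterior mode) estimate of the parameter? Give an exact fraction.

obs 1: x=-7 → posterior Inverse-Gamma(13/2, 417/10)
obs 2: x=-1 → posterior Inverse-Gamma(7, 231/5)
obs 3: x=0 → posterior Inverse-Gamma(15/2, 241/5)
obs 4: x=2 → posterior Inverse-Gamma(8, 241/5)
obs 5: x=7/2 → posterior Inverse-Gamma(17/2, 1973/40)
obs 6: x=-4 → posterior Inverse-Gamma(9, 2693/40)
obs 7: x=-1 → posterior Inverse-Gamma(19/2, 2873/40)

2873/420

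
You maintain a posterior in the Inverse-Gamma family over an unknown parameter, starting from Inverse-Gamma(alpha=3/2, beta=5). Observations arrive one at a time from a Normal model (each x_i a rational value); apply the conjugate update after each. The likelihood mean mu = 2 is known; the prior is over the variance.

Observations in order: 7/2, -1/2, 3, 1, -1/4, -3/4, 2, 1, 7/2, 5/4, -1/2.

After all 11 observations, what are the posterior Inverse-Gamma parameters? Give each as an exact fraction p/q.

alpha=7, beta=691/32

obs 1: x=7/2 → posterior Inverse-Gamma(2, 49/8)
obs 2: x=-1/2 → posterior Inverse-Gamma(5/2, 37/4)
obs 3: x=3 → posterior Inverse-Gamma(3, 39/4)
obs 4: x=1 → posterior Inverse-Gamma(7/2, 41/4)
obs 5: x=-1/4 → posterior Inverse-Gamma(4, 409/32)
obs 6: x=-3/4 → posterior Inverse-Gamma(9/2, 265/16)
obs 7: x=2 → posterior Inverse-Gamma(5, 265/16)
obs 8: x=1 → posterior Inverse-Gamma(11/2, 273/16)
obs 9: x=7/2 → posterior Inverse-Gamma(6, 291/16)
obs 10: x=5/4 → posterior Inverse-Gamma(13/2, 591/32)
obs 11: x=-1/2 → posterior Inverse-Gamma(7, 691/32)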